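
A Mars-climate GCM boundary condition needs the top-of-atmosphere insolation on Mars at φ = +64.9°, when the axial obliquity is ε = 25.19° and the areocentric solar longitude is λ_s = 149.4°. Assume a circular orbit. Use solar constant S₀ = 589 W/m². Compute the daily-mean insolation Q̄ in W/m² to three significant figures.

sin δ = sin 25.19° × sin 149.4° = 0.21666, so δ = +12.513°.
cos H₀ = −tan(+64.9°) tan(+12.513°) = -0.4738, H₀ = 2.0644 rad.
Bracket: H₀ sin φ sin δ + cos φ cos δ sin H₀ = 2.0644×0.90557×0.21666 + 0.42420×0.97625×0.88065 = 0.405037 + 0.364699 = 0.769736.
Q̄ = (S₀/π) × [bracket] = (589/π) × 0.769736 = 144.3 W/m².

Q̄ ≈ 144 W/m²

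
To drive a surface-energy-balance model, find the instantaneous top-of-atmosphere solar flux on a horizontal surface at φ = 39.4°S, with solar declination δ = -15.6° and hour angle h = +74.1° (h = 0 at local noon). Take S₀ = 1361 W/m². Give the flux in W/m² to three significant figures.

510 W/m²

cos θ_z = sin φ sin δ + cos φ cos δ cos h = 0.170692 + 0.203899 = 0.374591.
Flux = S₀ · cos θ_z = 1361 × 0.374591 = 509.8 W/m².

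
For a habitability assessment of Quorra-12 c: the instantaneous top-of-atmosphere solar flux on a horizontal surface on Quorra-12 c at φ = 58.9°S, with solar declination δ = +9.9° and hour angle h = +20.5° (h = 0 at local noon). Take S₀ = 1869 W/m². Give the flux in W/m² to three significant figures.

616 W/m²

cos θ_z = sin φ sin δ + cos φ cos δ cos h = -0.147217 + 0.476618 = 0.329401.
Flux = S₀ · cos θ_z = 1869 × 0.329401 = 615.7 W/m².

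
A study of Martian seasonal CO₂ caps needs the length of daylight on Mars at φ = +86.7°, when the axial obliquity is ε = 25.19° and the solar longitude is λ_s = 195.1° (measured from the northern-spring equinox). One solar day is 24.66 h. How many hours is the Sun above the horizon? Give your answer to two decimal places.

0.00 h

Solar declination: sin δ = sin ε · sin λ_s = sin 25.19° × sin 195.1° = -0.11088, so δ = -6.366°.
cos H₀ = −tan φ · tan δ = 1.9349 ≥ 1, so the Sun never rises (polar night) and H₀ = 0.
Daylight = 2H₀/(2π) × 24.66 h = (0.0000/π) × 24.66 = 0.00 h.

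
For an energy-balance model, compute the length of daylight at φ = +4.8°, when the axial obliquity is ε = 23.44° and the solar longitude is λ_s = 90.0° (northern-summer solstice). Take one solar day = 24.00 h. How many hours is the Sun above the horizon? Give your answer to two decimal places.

12.28 h

Solar declination: sin δ = sin ε · sin λ_s = sin 23.44° × sin 90.0° = 0.39779, so δ = +23.440°.
cos H₀ = −tan φ · tan δ = −tan(+4.8°) × tan(+23.440°) = -0.0364, so H₀ = 1.6072 rad = 92.09°.
Daylight = 2H₀/(2π) × 24.00 h = (1.6072/π) × 24.00 = 12.28 h.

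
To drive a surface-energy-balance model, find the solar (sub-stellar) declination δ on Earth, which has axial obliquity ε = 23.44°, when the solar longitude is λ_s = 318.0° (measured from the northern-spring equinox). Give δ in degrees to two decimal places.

δ = -15.44°

sin δ = sin ε · sin λ_s = sin 23.44° × sin 318.0° = -0.266172.
δ = arcsin(-0.266172) = -15.44°.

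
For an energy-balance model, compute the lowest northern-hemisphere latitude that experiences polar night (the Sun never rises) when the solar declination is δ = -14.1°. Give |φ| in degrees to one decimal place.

|φ| = 75.9°

Polar night requires cos H₀ = −tan φ tan δ ≥ 1, i.e. tan φ tan δ ≤ −1.
The boundary is |tan φ| · |tan δ| = 1, so |φ| = 90° − |δ| = 90° − 14.1° = 75.9° in the northern hemisphere.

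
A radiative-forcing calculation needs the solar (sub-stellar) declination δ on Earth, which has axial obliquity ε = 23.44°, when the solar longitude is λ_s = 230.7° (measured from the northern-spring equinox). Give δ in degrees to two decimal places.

sin δ = sin ε · sin λ_s = sin 23.44° × sin 230.7° = -0.307825.
δ = arcsin(-0.307825) = -17.93°.

δ = -17.93°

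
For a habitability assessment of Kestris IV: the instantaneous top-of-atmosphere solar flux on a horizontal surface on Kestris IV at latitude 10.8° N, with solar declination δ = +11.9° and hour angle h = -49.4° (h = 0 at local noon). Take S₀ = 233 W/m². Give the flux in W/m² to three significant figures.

cos θ_z = sin φ sin δ + cos φ cos δ cos h = 0.038639 + 0.625509 = 0.664148.
Flux = S₀ · cos θ_z = 233 × 0.664148 = 154.7 W/m².

155 W/m²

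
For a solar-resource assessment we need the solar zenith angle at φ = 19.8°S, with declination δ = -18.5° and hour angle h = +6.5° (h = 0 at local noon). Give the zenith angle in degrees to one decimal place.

cos θ_z = sin φ sin δ + cos φ cos δ cos h = 0.107483 + 0.886524 = 0.994007.
θ_z = arccos(0.994007) = 6.3°.

θ_z = 6.3°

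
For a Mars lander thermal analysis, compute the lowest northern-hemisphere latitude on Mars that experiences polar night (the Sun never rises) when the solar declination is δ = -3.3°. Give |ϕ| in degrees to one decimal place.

Polar night requires cos h₀ = −tan ϕ tan δ ≥ 1, i.e. tan ϕ tan δ ≤ −1.
The boundary is |tan ϕ| · |tan δ| = 1, so |ϕ| = 90° − |δ| = 90° − 3.3° = 86.7° in the northern hemisphere.

|ϕ| = 86.7°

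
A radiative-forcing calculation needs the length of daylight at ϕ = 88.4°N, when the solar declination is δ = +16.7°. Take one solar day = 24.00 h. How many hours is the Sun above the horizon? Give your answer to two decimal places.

Sunrise equation: cos h₀ = −tan ϕ · tan δ = -10.7407 ≤ −1, so the Sun never sets (polar day) and h₀ = π.
Daylight = 2h₀/(2π) × 24.00 h = (3.1416/π) × 24.00 = 24.00 h.

24.00 h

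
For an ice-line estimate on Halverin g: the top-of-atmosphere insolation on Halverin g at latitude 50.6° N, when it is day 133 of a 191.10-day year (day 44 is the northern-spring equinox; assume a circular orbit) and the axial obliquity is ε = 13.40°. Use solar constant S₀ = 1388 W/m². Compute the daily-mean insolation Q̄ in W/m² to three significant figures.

Solar longitude: λ_s = 360° × (133 − 44)/191.10 = 167.661°.
sin δ = sin 13.40° × sin 167.661° = 0.04952, so δ = +2.839°.
cos H₀ = −tan(+50.6°) tan(+2.839°) = -0.0604, H₀ = 1.6312 rad.
Bracket: H₀ sin φ sin δ + cos φ cos δ sin H₀ = 1.6312×0.77273×0.04952 + 0.63473×0.99877×0.99818 = 0.062419 + 0.632795 = 0.695214.
Q̄ = (S₀/π) × [bracket] = (1388/π) × 0.695214 = 307.2 W/m².

Q̄ ≈ 307 W/m²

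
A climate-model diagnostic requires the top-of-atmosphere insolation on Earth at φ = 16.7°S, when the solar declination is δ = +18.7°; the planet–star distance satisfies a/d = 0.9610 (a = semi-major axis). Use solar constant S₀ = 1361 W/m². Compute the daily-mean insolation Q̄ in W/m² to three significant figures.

Q̄ ≈ 307 W/m²

cos H₀ = −tan(-16.7°) tan(+18.700°) = 0.1015, H₀ = 1.4691 rad.
Bracket: H₀ sin φ sin δ + cos φ cos δ sin H₀ = 1.4691×-0.28736×0.32061 + 0.95782×0.94721×0.99483 = -0.135349 + 0.902566 = 0.767217.
Inverse-square distance factor (a/d)² = 0.9610² = 0.923521.
Q̄ = (S₀/π) × 0.923521 × [bracket] = (1361/π) × 0.923521 × 0.767217 = 307.0 W/m².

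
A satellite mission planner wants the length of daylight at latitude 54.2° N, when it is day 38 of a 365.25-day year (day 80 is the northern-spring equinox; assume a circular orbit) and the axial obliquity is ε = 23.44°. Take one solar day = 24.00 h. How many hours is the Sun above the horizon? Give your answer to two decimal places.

9.04 h

Solar longitude: L_s = 360° × (38 − 80)/365.25 = -41.396°, i.e. -41.396° + 360° = 318.604°.
sin δ = sin 23.44° × sin 318.604° = -0.26304, so δ = -15.251°.
cos h₀ = −tan ϕ · tan δ = −tan(+54.2°) × tan(-15.251°) = 0.3780, so h₀ = 1.1831 rad = 67.79°.
Daylight = 2h₀/(2π) × 24.00 h = (1.1831/π) × 24.00 = 9.04 h.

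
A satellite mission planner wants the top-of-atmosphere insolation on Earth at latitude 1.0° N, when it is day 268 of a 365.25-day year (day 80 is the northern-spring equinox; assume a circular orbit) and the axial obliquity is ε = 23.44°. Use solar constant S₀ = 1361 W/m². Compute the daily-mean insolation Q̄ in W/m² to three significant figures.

Q̄ ≈ 432 W/m²

Solar longitude: λ_s = 360° × (268 − 80)/365.25 = 185.298°.
sin δ = sin 23.44° × sin 185.298° = -0.03673, so δ = -2.105°.
cos H₀ = −tan(+1.0°) tan(-2.105°) = 0.0006, H₀ = 1.5702 rad.
Bracket: H₀ sin φ sin δ + cos φ cos δ sin H₀ = 1.5702×0.01745×-0.03673 + 0.99985×0.99933×1.00000 = -0.001006 + 0.999180 = 0.998174.
Q̄ = (S₀/π) × [bracket] = (1361/π) × 0.998174 = 432.4 W/m².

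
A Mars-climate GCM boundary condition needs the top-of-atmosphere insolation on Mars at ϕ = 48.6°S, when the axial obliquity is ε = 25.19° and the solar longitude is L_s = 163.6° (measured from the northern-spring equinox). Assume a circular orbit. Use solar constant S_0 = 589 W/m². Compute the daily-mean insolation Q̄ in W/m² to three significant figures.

Q̄ ≈ 97.7 W/m²

Solar declination: sin δ = sin ε · sin L_s = sin 25.19° × sin 163.6° = 0.12017, so δ = +6.902°.
cos h₀ = −tan(-48.6°) tan(+6.902°) = 0.1373, h₀ = 1.4331 rad.
Bracket: h₀ sin ϕ sin δ + cos ϕ cos δ sin h₀ = 1.4331×-0.75011×0.12017 + 0.66131×0.99275×0.99053 = -0.129181 + 0.650298 = 0.521117.
Q̄ = (S_0/π) × [bracket] = (589/π) × 0.521117 = 97.70 W/m².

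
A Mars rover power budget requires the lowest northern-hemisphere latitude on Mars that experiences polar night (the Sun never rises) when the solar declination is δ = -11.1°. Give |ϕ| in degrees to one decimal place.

|ϕ| = 78.9°

Polar night requires cos h₀ = −tan ϕ tan δ ≥ 1, i.e. tan ϕ tan δ ≤ −1.
The boundary is |tan ϕ| · |tan δ| = 1, so |ϕ| = 90° − |δ| = 90° − 11.1° = 78.9° in the northern hemisphere.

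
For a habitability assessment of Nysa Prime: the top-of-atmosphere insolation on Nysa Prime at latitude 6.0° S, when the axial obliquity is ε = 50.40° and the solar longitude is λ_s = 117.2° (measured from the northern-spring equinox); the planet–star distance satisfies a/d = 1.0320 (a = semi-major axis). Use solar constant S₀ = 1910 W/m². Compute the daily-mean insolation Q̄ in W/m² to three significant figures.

Solar declination: sin δ = sin ε · sin λ_s = sin 50.40° × sin 117.2° = 0.68531, so δ = +43.260°.
cos H₀ = −tan(-6.0°) tan(+43.260°) = 0.0989, H₀ = 1.4717 rad.
Bracket: H₀ sin φ sin δ + cos φ cos δ sin H₀ = 1.4717×-0.10453×0.68531 + 0.99452×0.72825×0.99510 = -0.105426 + 0.720710 = 0.615284.
Inverse-square distance factor (a/d)² = 1.0320² = 1.065024.
Q̄ = (S₀/π) × 1.065024 × [bracket] = (1910/π) × 1.065024 × 0.615284 = 398.4 W/m².

Q̄ ≈ 398 W/m²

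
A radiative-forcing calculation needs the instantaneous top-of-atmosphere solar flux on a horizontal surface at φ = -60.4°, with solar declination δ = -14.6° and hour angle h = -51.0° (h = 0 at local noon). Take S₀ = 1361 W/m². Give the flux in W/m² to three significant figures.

708 W/m²

cos θ_z = sin φ sin δ + cos φ cos δ cos h = 0.219173 + 0.300810 = 0.519983.
Flux = S₀ · cos θ_z = 1361 × 0.519983 = 707.7 W/m².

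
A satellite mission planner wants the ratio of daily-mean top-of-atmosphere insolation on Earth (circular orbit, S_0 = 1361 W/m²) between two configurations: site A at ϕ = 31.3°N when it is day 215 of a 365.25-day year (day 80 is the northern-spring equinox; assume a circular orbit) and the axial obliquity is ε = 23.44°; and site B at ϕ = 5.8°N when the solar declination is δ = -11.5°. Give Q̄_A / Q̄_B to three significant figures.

Q̄_A / Q̄_B ≈ 1.13

— Configuration A (ϕ=+31.3°):
Solar longitude: L_s = 360° × (215 − 80)/365.25 = 133.060°.
sin δ = sin 23.44° × sin 133.060° = 0.29064, so δ = +16.896°.
cos h₀ = −tan(+31.3°) tan(+16.896°) = -0.1847, h₀ = 1.7565 rad.
Bracket: h₀ sin ϕ sin δ + cos ϕ cos δ sin h₀ = 1.7565×0.51952×0.29064 + 0.85446×0.95683×0.98280 = 0.265220 + 0.803511 = 1.068731.
Q̄ = (S_0/π) × [bracket] = (1361/π) × 1.068731 = 463.00 W/m².
— Configuration B (ϕ=+5.8°):
cos h₀ = −tan(+5.8°) tan(-11.500°) = 0.0207, h₀ = 1.5501 rad.
Bracket: h₀ sin ϕ sin δ + cos ϕ cos δ sin h₀ = 1.5501×0.10106×-0.19937 + 0.99488×0.97992×0.99979 = -0.031232 + 0.974698 = 0.943466.
Q̄ = (S_0/π) × [bracket] = (1361/π) × 0.943466 = 408.73 W/m².
Ratio Q̄_A / Q̄_B = 463.00 / 408.73 = 1.133.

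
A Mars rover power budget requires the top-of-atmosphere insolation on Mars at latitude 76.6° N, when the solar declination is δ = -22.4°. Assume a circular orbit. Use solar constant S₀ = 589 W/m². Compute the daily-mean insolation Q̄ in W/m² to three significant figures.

Q̄ ≈ 0.00 W/m²

cos H₀ = −tan(+76.6°) tan(-22.400°) = 1.7301 ≥ 1 ⇒ polar night, H₀ = 0 and Q̄ = 0.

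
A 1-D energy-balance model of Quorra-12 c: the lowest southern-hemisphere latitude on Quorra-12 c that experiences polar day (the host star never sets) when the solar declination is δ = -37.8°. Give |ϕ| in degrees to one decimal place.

Polar day requires cos h₀ = −tan ϕ tan δ ≤ −1, i.e. tan ϕ tan δ ≥ 1.
The boundary is |tan ϕ| · |tan δ| = 1, so |ϕ| = 90° − |δ| = 90° − 37.8° = 52.2° in the southern hemisphere.

|ϕ| = 52.2°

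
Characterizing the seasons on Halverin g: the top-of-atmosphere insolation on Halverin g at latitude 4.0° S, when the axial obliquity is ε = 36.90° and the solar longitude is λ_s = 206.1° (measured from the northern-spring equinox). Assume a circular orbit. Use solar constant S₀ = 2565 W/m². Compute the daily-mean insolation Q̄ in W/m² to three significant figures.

Solar declination: sin δ = sin ε · sin λ_s = sin 36.90° × sin 206.1° = -0.26415, so δ = -15.316°.
cos H₀ = −tan(-4.0°) tan(-15.316°) = -0.0192, H₀ = 1.5899 rad.
Bracket: H₀ sin φ sin δ + cos φ cos δ sin H₀ = 1.5899×-0.06976×-0.26415 + 0.99756×0.96448×0.99982 = 0.029297 + 0.961953 = 0.991250.
Q̄ = (S₀/π) × [bracket] = (2565/π) × 0.991250 = 809.3 W/m².

Q̄ ≈ 809 W/m²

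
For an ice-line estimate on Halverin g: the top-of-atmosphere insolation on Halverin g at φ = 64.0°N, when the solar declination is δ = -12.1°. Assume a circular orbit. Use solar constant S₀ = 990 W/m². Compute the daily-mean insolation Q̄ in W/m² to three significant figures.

Q̄ ≈ 55.1 W/m²

cos H₀ = −tan(+64.0°) tan(-12.100°) = 0.4395, H₀ = 1.1157 rad.
Bracket: H₀ sin φ sin δ + cos φ cos δ sin H₀ = 1.1157×0.89879×-0.20962 + 0.43837×0.97778×0.89822 = -0.210203 + 0.385004 = 0.174801.
Q̄ = (S₀/π) × [bracket] = (990/π) × 0.174801 = 55.08 W/m².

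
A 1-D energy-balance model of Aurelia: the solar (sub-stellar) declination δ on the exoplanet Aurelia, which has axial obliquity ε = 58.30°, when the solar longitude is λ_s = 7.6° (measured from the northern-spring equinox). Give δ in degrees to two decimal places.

δ = +6.46°

sin δ = sin ε · sin λ_s = sin 58.30° × sin 7.6° = 0.112525.
δ = arcsin(0.112525) = +6.46°.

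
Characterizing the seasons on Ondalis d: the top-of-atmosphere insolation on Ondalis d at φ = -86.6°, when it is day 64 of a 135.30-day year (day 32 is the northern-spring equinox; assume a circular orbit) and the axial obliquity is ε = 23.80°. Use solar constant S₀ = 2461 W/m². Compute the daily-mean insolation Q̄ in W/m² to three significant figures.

Q̄ ≈ 0.00 W/m²

Solar longitude: λ_s = 360° × (64 − 32)/135.30 = 85.144°.
sin δ = sin 23.80° × sin 85.144° = 0.40210, so δ = +23.709°.
cos H₀ = −tan(-86.6°) tan(+23.709°) = 7.3920 ≥ 1 ⇒ polar night, H₀ = 0 and Q̄ = 0.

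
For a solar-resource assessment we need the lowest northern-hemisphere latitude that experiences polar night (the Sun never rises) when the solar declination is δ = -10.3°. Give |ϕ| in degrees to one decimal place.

|ϕ| = 79.7°

Polar night requires cos h₀ = −tan ϕ tan δ ≥ 1, i.e. tan ϕ tan δ ≤ −1.
The boundary is |tan ϕ| · |tan δ| = 1, so |ϕ| = 90° − |δ| = 90° − 10.3° = 79.7° in the northern hemisphere.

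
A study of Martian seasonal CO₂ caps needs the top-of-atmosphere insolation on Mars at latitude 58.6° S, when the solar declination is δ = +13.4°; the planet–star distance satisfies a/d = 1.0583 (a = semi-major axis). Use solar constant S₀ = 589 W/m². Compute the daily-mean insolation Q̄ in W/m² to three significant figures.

cos H₀ = −tan(-58.6°) tan(+13.400°) = 0.3903, H₀ = 1.1699 rad.
Bracket: H₀ sin φ sin δ + cos φ cos δ sin H₀ = 1.1699×-0.85355×0.23175 + 0.52101×0.97278×0.92069 = -0.231418 + 0.466632 = 0.235214.
Inverse-square distance factor (a/d)² = 1.0583² = 1.119999.
Q̄ = (S₀/π) × 1.119999 × [bracket] = (589/π) × 1.119999 × 0.235214 = 49.39 W/m².

Q̄ ≈ 49.4 W/m²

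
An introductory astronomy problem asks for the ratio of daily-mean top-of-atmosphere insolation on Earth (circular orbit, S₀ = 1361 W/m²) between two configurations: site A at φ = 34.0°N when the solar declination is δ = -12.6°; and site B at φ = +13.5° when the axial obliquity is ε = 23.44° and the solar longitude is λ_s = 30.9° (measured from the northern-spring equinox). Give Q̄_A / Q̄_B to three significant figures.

— Configuration A (φ=+34.0°):
cos H₀ = −tan(+34.0°) tan(-12.600°) = 0.1508, H₀ = 1.4194 rad.
Bracket: H₀ sin φ sin δ + cos φ cos δ sin H₀ = 1.4194×0.55919×-0.21814 + 0.82904×0.97592×0.98857 = -0.173141 + 0.799829 = 0.626688.
Q̄ = (S₀/π) × [bracket] = (1361/π) × 0.626688 = 271.49 W/m².
— Configuration B (φ=+13.5°):
Solar declination: sin δ = sin ε · sin λ_s = sin 23.44° × sin 30.9° = 0.20428, so δ = +11.787°.
cos H₀ = −tan(+13.5°) tan(+11.787°) = -0.0501, H₀ = 1.6209 rad.
Bracket: H₀ sin φ sin δ + cos φ cos δ sin H₀ = 1.6209×0.23345×0.20428 + 0.97237×0.97891×0.99874 = 0.077299 + 0.950663 = 1.027962.
Q̄ = (S₀/π) × [bracket] = (1361/π) × 1.027962 = 445.33 W/m².
Ratio Q̄_A / Q̄_B = 271.49 / 445.33 = 0.6096.

Q̄_A / Q̄_B ≈ 0.610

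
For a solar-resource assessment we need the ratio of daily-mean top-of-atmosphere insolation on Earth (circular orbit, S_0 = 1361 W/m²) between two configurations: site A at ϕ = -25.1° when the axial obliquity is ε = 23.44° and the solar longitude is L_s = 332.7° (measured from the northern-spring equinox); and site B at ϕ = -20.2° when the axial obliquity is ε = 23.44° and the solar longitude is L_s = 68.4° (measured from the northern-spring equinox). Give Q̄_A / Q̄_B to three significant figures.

Q̄_A / Q̄_B ≈ 1.49

— Configuration A (ϕ=-25.1°):
Solar declination: sin δ = sin ε · sin L_s = sin 23.44° × sin 332.7° = -0.18245, so δ = -10.512°.
cos h₀ = −tan(-25.1°) tan(-10.512°) = -0.0869, h₀ = 1.6578 rad.
Bracket: h₀ sin ϕ sin δ + cos ϕ cos δ sin h₀ = 1.6578×-0.42420×-0.18245 + 0.90557×0.98322×0.99622 = 0.128306 + 0.887009 = 1.015315.
Q̄ = (S_0/π) × [bracket] = (1361/π) × 1.015315 = 439.85 W/m².
— Configuration B (ϕ=-20.2°):
Solar declination: sin δ = sin ε · sin L_s = sin 23.44° × sin 68.4° = 0.36985, so δ = +21.707°.
cos h₀ = −tan(-20.2°) tan(+21.707°) = 0.1465, h₀ = 1.4238 rad.
Bracket: h₀ sin ϕ sin δ + cos ϕ cos δ sin h₀ = 1.4238×-0.34530×0.36985 + 0.93849×0.92909×0.98922 = -0.181832 + 0.862542 = 0.680710.
Q̄ = (S_0/π) × [bracket] = (1361/π) × 0.680710 = 294.90 W/m².
Ratio Q̄_A / Q̄_B = 439.85 / 294.90 = 1.492.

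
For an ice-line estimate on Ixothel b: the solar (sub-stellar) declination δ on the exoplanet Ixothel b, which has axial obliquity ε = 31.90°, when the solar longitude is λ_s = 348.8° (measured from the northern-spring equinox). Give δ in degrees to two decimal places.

sin δ = sin ε · sin λ_s = sin 31.90° × sin 348.8° = -0.102641.
δ = arcsin(-0.102641) = -5.89°.

δ = -5.89°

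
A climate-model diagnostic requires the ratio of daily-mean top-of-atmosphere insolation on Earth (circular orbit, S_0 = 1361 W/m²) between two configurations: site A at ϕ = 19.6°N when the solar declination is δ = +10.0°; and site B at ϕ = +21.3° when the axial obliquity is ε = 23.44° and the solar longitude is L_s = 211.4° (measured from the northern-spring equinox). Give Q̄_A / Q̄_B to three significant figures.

— Configuration A (ϕ=+19.6°):
cos h₀ = −tan(+19.6°) tan(+10.000°) = -0.0628, h₀ = 1.6336 rad.
Bracket: h₀ sin ϕ sin δ + cos ϕ cos δ sin h₀ = 1.6336×0.33545×0.17365 + 0.94206×0.98481×0.99803 = 0.095159 + 0.925922 = 1.021081.
Q̄ = (S_0/π) × [bracket] = (1361/π) × 1.021081 = 442.35 W/m².
— Configuration B (ϕ=+21.3°):
Solar declination: sin δ = sin ε · sin L_s = sin 23.44° × sin 211.4° = -0.20725, so δ = -11.961°.
cos h₀ = −tan(+21.3°) tan(-11.961°) = 0.0826, h₀ = 1.4881 rad.
Bracket: h₀ sin ϕ sin δ + cos ϕ cos δ sin h₀ = 1.4881×0.36325×-0.20725 + 0.93169×0.97829×0.99658 = -0.112029 + 0.908346 = 0.796317.
Q̄ = (S_0/π) × [bracket] = (1361/π) × 0.796317 = 344.98 W/m².
Ratio Q̄_A / Q̄_B = 442.35 / 344.98 = 1.282.

Q̄_A / Q̄_B ≈ 1.28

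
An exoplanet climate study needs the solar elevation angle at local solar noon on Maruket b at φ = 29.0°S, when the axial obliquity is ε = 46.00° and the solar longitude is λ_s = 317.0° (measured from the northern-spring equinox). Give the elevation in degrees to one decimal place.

89.6°

Solar declination: sin δ = sin ε · sin λ_s = sin 46.00° × sin 317.0° = -0.49059, so δ = -29.379°.
At local noon the hour angle is zero, so the zenith angle equals |φ − δ| = |-29.0° − (-29.379°)| = 0.379°.
Elevation = 90° − 0.379° = 89.6°.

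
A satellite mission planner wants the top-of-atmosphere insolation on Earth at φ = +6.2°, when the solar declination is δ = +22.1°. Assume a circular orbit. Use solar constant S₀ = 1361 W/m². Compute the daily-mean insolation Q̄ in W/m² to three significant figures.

Q̄ ≈ 427 W/m²

cos H₀ = −tan(+6.2°) tan(+22.100°) = -0.0441, H₀ = 1.6149 rad.
Bracket: H₀ sin φ sin δ + cos φ cos δ sin H₀ = 1.6149×0.10800×0.37622 + 0.99415×0.92653×0.99903 = 0.065616 + 0.920216 = 0.985832.
Q̄ = (S₀/π) × [bracket] = (1361/π) × 0.985832 = 427.1 W/m².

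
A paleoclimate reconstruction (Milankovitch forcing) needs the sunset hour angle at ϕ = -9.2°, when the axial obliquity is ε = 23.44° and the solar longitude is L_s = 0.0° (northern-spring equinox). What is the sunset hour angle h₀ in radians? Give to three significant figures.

Solar declination: sin δ = sin ε · sin L_s = sin 23.44° × sin 0.0° = 0.00000, so δ = +0.000°.
cos h₀ = −tan ϕ · tan δ = −tan(-9.2°) × tan(+0.000°) = 0.0000, so h₀ = 1.5708 rad = 90.00°.

h₀ = 1.57 rad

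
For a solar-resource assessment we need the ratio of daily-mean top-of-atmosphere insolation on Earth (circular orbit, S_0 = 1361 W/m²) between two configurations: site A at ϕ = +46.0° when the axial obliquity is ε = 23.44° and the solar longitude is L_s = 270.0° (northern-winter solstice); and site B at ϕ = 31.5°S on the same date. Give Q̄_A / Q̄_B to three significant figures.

— Configuration A (ϕ=+46.0°):
Solar declination: sin δ = sin ε · sin L_s = sin 23.44° × sin 270.0° = -0.39779, so δ = -23.440°.
cos h₀ = −tan(+46.0°) tan(-23.440°) = 0.4490, h₀ = 1.1052 rad.
Bracket: h₀ sin ϕ sin δ + cos ϕ cos δ sin h₀ = 1.1052×0.71934×-0.39779 + 0.69466×0.91748×0.89355 = -0.316249 + 0.569492 = 0.253243.
Q̄ = (S_0/π) × [bracket] = (1361/π) × 0.253243 = 109.71 W/m².
— Configuration B (ϕ=-31.5°):
cos h₀ = −tan(-31.5°) tan(-23.440°) = -0.2657, h₀ = 1.8397 rad.
Bracket: h₀ sin ϕ sin δ + cos ϕ cos δ sin h₀ = 1.8397×-0.52250×-0.39779 + 0.85264×0.91748×0.96406 = 0.382373 + 0.754165 = 1.136538.
Q̄ = (S_0/π) × [bracket] = (1361/π) × 1.136538 = 492.37 W/m².
Ratio Q̄_A / Q̄_B = 109.71 / 492.37 = 0.2228.

Q̄_A / Q̄_B ≈ 0.223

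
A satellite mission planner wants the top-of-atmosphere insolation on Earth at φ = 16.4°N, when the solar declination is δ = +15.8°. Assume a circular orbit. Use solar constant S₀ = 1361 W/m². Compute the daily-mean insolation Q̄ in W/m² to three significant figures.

Q̄ ≈ 454 W/m²

cos H₀ = −tan(+16.4°) tan(+15.800°) = -0.0833, H₀ = 1.6542 rad.
Bracket: H₀ sin φ sin δ + cos φ cos δ sin H₀ = 1.6542×0.28234×0.27228 + 0.95931×0.96222×0.99653 = 0.127168 + 0.919864 = 1.047032.
Q̄ = (S₀/π) × [bracket] = (1361/π) × 1.047032 = 453.6 W/m².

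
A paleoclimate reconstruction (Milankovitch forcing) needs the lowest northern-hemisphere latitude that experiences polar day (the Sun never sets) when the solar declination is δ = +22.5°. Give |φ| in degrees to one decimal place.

Polar day requires cos H₀ = −tan φ tan δ ≤ −1, i.e. tan φ tan δ ≥ 1.
The boundary is |tan φ| · |tan δ| = 1, so |φ| = 90° − |δ| = 90° − 22.5° = 67.5° in the northern hemisphere.

|φ| = 67.5°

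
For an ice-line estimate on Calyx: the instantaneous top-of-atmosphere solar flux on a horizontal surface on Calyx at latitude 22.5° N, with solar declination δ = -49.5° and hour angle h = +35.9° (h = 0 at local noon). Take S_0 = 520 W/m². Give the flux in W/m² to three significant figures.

cos θ_z = sin ϕ sin δ + cos ϕ cos δ cos h = -0.290995 + 0.486035 = 0.195040.
Flux = S_0 · cos θ_z = 520 × 0.195040 = 101.4 W/m².

101 W/m²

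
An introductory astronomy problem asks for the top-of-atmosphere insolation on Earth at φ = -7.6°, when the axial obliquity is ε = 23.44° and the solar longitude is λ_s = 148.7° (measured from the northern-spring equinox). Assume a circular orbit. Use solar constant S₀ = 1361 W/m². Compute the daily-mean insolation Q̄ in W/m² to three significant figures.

Q̄ ≈ 402 W/m²

Solar declination: sin δ = sin ε · sin λ_s = sin 23.44° × sin 148.7° = 0.20666, so δ = +11.927°.
cos H₀ = −tan(-7.6°) tan(+11.927°) = 0.0282, H₀ = 1.5426 rad.
Bracket: H₀ sin φ sin δ + cos φ cos δ sin H₀ = 1.5426×-0.13226×0.20666 + 0.99122×0.97841×0.99960 = -0.042164 + 0.969432 = 0.927268.
Q̄ = (S₀/π) × [bracket] = (1361/π) × 0.927268 = 401.7 W/m².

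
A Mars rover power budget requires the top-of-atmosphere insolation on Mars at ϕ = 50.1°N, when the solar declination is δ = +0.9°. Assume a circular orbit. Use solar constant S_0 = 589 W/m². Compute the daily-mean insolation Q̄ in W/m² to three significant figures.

cos h₀ = −tan(+50.1°) tan(+0.900°) = -0.0188, h₀ = 1.5896 rad.
Bracket: h₀ sin ϕ sin δ + cos ϕ cos δ sin h₀ = 1.5896×0.76717×0.01571 + 0.64145×0.99988×0.99982 = 0.019158 + 0.641258 = 0.660416.
Q̄ = (S_0/π) × [bracket] = (589/π) × 0.660416 = 123.8 W/m².

Q̄ ≈ 124 W/m²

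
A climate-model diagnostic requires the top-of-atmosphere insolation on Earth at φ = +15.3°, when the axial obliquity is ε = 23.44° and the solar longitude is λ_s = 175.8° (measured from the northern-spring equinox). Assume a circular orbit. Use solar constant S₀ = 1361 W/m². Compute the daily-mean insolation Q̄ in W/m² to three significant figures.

Q̄ ≈ 423 W/m²

Solar declination: sin δ = sin ε · sin λ_s = sin 23.44° × sin 175.8° = 0.02913, so δ = +1.669°.
cos H₀ = −tan(+15.3°) tan(+1.669°) = -0.0080, H₀ = 1.5788 rad.
Bracket: H₀ sin φ sin δ + cos φ cos δ sin H₀ = 1.5788×0.26387×0.02913 + 0.96456×0.99958×0.99997 = 0.012135 + 0.964126 = 0.976261.
Q̄ = (S₀/π) × [bracket] = (1361/π) × 0.976261 = 422.9 W/m².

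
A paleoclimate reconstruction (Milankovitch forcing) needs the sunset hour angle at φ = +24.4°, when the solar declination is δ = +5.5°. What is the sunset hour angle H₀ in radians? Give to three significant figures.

H₀ = 1.61 rad

cos H₀ = −tan φ · tan δ = −tan(+24.4°) × tan(+5.500°) = -0.0437, so H₀ = 1.6145 rad = 92.50°.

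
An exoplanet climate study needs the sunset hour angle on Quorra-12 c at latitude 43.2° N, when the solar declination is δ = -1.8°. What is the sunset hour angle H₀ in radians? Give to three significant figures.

H₀ = 1.54 rad

cos H₀ = −tan φ · tan δ = −tan(+43.2°) × tan(-1.800°) = 0.0295, so H₀ = 1.5413 rad = 88.31°.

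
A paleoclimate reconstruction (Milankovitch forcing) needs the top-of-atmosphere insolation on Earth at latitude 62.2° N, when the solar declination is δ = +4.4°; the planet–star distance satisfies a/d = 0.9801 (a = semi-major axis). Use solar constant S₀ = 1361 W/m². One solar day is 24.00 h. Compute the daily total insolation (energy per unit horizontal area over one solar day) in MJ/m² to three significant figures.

20.7 MJ/m²

cos H₀ = −tan(+62.2°) tan(+4.400°) = -0.1459, H₀ = 1.7173 rad.
Bracket: H₀ sin φ sin δ + cos φ cos δ sin H₀ = 1.7173×0.88458×0.07672 + 0.46639×0.99705×0.98929 = 0.116545 + 0.460034 = 0.576579.
Inverse-square distance factor (a/d)² = 0.9801² = 0.960596.
Q̄ = (S₀/π) × 0.960596 × [bracket] = (1361/π) × 0.960596 × 0.576579 = 239.94 W/m².
Daily total = Q̄ × 24.00 h × 3600 s/h = 239.94 × 24.00 × 3600 / 10⁶ = 20.73 MJ/m².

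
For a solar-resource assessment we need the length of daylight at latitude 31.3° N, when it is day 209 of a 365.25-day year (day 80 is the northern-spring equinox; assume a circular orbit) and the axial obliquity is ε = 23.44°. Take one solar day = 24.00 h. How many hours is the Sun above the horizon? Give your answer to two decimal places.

Solar longitude: L_s = 360° × (209 − 80)/365.25 = 127.146°.
sin δ = sin 23.44° × sin 127.146° = 0.31708, so δ = +18.486°.
cos h₀ = −tan ϕ · tan δ = −tan(+31.3°) × tan(+18.486°) = -0.2033, so h₀ = 1.7755 rad = 101.73°.
Daylight = 2h₀/(2π) × 24.00 h = (1.7755/π) × 24.00 = 13.56 h.

13.56 h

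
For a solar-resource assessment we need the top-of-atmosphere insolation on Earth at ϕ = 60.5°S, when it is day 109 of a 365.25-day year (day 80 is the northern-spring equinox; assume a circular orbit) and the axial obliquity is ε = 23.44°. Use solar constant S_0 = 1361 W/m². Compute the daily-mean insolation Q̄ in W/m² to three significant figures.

Solar longitude: L_s = 360° × (109 − 80)/365.25 = 28.583°.
sin δ = sin 23.44° × sin 28.583° = 0.19032, so δ = +10.971°.
cos h₀ = −tan(-60.5°) tan(+10.971°) = 0.3426, h₀ = 1.2211 rad.
Bracket: h₀ sin ϕ sin δ + cos ϕ cos δ sin h₀ = 1.2211×-0.87036×0.19032 + 0.49242×0.98172×0.93947 = -0.202271 + 0.454157 = 0.251886.
Q̄ = (S_0/π) × [bracket] = (1361/π) × 0.251886 = 109.1 W/m².

Q̄ ≈ 109 W/m²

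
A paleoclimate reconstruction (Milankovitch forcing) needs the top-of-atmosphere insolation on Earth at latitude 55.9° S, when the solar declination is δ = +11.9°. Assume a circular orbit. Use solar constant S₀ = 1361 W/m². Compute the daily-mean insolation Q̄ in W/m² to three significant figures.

Q̄ ≈ 133 W/m²

cos H₀ = −tan(-55.9°) tan(+11.900°) = 0.3113, H₀ = 1.2543 rad.
Bracket: H₀ sin φ sin δ + cos φ cos δ sin H₀ = 1.2543×-0.82806×0.20620 + 0.56064×0.97851×0.95033 = -0.214167 + 0.521343 = 0.307176.
Q̄ = (S₀/π) × [bracket] = (1361/π) × 0.307176 = 133.1 W/m².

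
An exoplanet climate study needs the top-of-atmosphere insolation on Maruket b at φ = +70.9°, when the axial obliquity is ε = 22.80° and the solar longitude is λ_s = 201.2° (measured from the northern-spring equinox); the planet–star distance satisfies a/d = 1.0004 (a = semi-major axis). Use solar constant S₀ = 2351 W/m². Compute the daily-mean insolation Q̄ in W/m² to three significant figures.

Solar declination: sin δ = sin ε · sin λ_s = sin 22.80° × sin 201.2° = -0.14014, so δ = -8.056°.
cos H₀ = −tan(+70.9°) tan(-8.056°) = 0.4087, H₀ = 1.1497 rad.
Bracket: H₀ sin φ sin δ + cos φ cos δ sin H₀ = 1.1497×0.94495×-0.14014 + 0.32722×0.99013×0.91266 = -0.152249 + 0.295693 = 0.143444.
Inverse-square distance factor (a/d)² = 1.0004² = 1.000800.
Q̄ = (S₀/π) × 1.000800 × [bracket] = (2351/π) × 1.000800 × 0.143444 = 107.4 W/m².

Q̄ ≈ 107 W/m²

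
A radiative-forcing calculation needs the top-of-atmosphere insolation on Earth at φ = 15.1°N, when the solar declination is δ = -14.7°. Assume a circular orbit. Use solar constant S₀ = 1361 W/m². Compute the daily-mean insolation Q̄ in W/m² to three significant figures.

Q̄ ≈ 361 W/m²

cos H₀ = −tan(+15.1°) tan(-14.700°) = 0.0708, H₀ = 1.5000 rad.
Bracket: H₀ sin φ sin δ + cos φ cos δ sin H₀ = 1.5000×0.26050×-0.25376 + 0.96547×0.96727×0.99749 = -0.099157 + 0.931526 = 0.832369.
Q̄ = (S₀/π) × [bracket] = (1361/π) × 0.832369 = 360.6 W/m².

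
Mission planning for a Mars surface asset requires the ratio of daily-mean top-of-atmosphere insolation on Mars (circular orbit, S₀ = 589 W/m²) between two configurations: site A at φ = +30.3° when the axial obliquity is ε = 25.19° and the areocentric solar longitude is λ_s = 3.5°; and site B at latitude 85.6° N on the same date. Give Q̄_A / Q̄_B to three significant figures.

Q̄_A / Q̄_B ≈ 7.26

— Configuration A (φ=+30.3°):
sin δ = sin 25.19° × sin 3.5° = 0.02598, so δ = +1.489°.
cos H₀ = −tan(+30.3°) tan(+1.489°) = -0.0152, H₀ = 1.5860 rad.
Bracket: H₀ sin φ sin δ + cos φ cos δ sin H₀ = 1.5860×0.50453×0.02598 + 0.86340×0.99966×0.99988 = 0.020789 + 0.863003 = 0.883792.
Q̄ = (S₀/π) × [bracket] = (589/π) × 0.883792 = 165.70 W/m².
— Configuration B (φ=+85.6°):
cos H₀ = −tan(+85.6°) tan(+1.489°) = -0.3378, H₀ = 1.9154 rad.
Bracket: H₀ sin φ sin δ + cos φ cos δ sin H₀ = 1.9154×0.99705×0.02598 + 0.07672×0.99966×0.94122 = 0.049615 + 0.072186 = 0.121801.
Q̄ = (S₀/π) × [bracket] = (589/π) × 0.121801 = 22.836 W/m².
Ratio Q̄_A / Q̄_B = 165.70 / 22.836 = 7.256.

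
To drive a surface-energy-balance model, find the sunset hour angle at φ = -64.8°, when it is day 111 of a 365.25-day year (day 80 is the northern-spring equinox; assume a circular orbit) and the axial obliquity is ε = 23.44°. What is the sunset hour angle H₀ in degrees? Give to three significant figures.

H₀ = 64.0°

Solar longitude: λ_s = 360° × (111 − 80)/365.25 = 30.554°.
sin δ = sin 23.44° × sin 30.554° = 0.20222, so δ = +11.667°.
cos H₀ = −tan φ · tan δ = −tan(-64.8°) × tan(+11.667°) = 0.4388, so H₀ = 1.1165 rad = 63.97°.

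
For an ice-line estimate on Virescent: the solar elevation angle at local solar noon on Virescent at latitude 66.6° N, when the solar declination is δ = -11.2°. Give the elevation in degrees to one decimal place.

At local noon the hour angle is zero, so the zenith angle equals |φ − δ| = |+66.6° − (-11.200°)| = 77.800°.
Elevation = 90° − 77.800° = 12.2°.

12.2°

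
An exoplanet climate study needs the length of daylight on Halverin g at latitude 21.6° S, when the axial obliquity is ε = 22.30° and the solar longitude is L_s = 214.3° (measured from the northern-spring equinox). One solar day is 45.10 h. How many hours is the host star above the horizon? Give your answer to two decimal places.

Solar declination: sin δ = sin ε · sin L_s = sin 22.30° × sin 214.3° = -0.21383, so δ = -12.347°.
cos h₀ = −tan ϕ · tan δ = −tan(-21.6°) × tan(-12.347°) = -0.0867, so h₀ = 1.6576 rad = 94.97°.
Daylight = 2h₀/(2π) × 45.10 h = (1.6576/π) × 45.10 = 23.80 h.

23.80 h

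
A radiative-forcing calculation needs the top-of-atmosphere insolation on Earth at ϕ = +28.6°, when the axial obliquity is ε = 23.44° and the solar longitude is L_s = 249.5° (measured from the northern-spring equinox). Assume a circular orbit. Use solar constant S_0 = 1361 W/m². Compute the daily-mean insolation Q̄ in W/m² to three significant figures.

Solar declination: sin δ = sin ε · sin L_s = sin 23.44° × sin 249.5° = -0.37260, so δ = -21.876°.
cos h₀ = −tan(+28.6°) tan(-21.876°) = 0.2189, h₀ = 1.3501 rad.
Bracket: h₀ sin ϕ sin δ + cos ϕ cos δ sin h₀ = 1.3501×0.47869×-0.37260 + 0.87798×0.92799×0.97575 = -0.240804 + 0.794999 = 0.554195.
Q̄ = (S_0/π) × [bracket] = (1361/π) × 0.554195 = 240.1 W/m².

Q̄ ≈ 240 W/m²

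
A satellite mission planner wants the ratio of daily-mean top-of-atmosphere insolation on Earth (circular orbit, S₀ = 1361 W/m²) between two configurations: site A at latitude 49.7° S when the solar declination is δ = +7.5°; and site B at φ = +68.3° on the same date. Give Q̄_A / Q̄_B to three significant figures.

— Configuration A (φ=-49.7°):
cos H₀ = −tan(-49.7°) tan(+7.500°) = 0.1552, H₀ = 1.4149 rad.
Bracket: H₀ sin φ sin δ + cos φ cos δ sin H₀ = 1.4149×-0.76267×0.13053 + 0.64679×0.99144×0.98788 = -0.140855 + 0.633481 = 0.492626.
Q̄ = (S₀/π) × [bracket] = (1361/π) × 0.492626 = 213.42 W/m².
— Configuration B (φ=+68.3°):
cos H₀ = −tan(+68.3°) tan(+7.500°) = -0.3308, H₀ = 1.9080 rad.
Bracket: H₀ sin φ sin δ + cos φ cos δ sin H₀ = 1.9080×0.92913×0.13053 + 0.36975×0.99144×0.94369 = 0.231401 + 0.345943 = 0.577344.
Q̄ = (S₀/π) × [bracket] = (1361/π) × 0.577344 = 250.12 W/m².
Ratio Q̄_A / Q̄_B = 213.42 / 250.12 = 0.8533.

Q̄_A / Q̄_B ≈ 0.853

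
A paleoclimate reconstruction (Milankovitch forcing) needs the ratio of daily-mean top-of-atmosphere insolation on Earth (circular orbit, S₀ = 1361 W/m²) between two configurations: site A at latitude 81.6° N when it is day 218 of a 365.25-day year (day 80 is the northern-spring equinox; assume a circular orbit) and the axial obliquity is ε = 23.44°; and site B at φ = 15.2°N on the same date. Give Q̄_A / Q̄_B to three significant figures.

— Configuration A (φ=+81.6°):
Solar longitude: λ_s = 360° × (218 − 80)/365.25 = 136.016°.
sin δ = sin 23.44° × sin 136.016° = 0.27625, so δ = +16.036°.
cos H₀ = −tan(+81.6°) tan(+16.036°) = -1.9465 ≤ −1 ⇒ polar day, H₀ = π.
Bracket: H₀ sin φ sin δ + cos φ cos δ sin H₀ = 3.1416×0.98927×0.27625 + 0.14608×0.96109×0.00000 = 0.858555 + 0.000000 = 0.858555.
Q̄ = (S₀/π) × [bracket] = (1361/π) × 0.858555 = 371.94 W/m².
— Configuration B (φ=+15.2°):
cos H₀ = −tan(+15.2°) tan(+16.036°) = -0.0781, H₀ = 1.6490 rad.
Bracket: H₀ sin φ sin δ + cos φ cos δ sin H₀ = 1.6490×0.26219×0.27625 + 0.96502×0.96109×0.99695 = 0.119437 + 0.924642 = 1.044079.
Q̄ = (S₀/π) × [bracket] = (1361/π) × 1.044079 = 452.32 W/m².
Ratio Q̄_A / Q̄_B = 371.94 / 452.32 = 0.8223.

Q̄_A / Q̄_B ≈ 0.822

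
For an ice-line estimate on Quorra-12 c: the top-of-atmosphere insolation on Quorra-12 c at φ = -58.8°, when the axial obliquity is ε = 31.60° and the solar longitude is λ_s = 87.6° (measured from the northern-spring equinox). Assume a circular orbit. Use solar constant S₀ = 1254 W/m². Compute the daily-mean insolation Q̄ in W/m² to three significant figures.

Solar declination: sin δ = sin ε · sin λ_s = sin 31.60° × sin 87.6° = 0.52353, so δ = +31.569°.
cos H₀ = −tan(-58.8°) tan(+31.569°) = 1.0146 ≥ 1 ⇒ polar night, H₀ = 0 and Q̄ = 0.

Q̄ ≈ 0.00 W/m²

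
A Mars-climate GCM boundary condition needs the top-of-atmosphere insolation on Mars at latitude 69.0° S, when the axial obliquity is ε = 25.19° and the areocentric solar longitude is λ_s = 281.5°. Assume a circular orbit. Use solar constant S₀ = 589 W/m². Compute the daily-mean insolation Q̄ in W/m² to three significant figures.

Q̄ ≈ 229 W/m²

sin δ = sin 25.19° × sin 281.5° = -0.41708, so δ = -24.650°.
cos H₀ = −tan(-69.0°) tan(-24.650°) = -1.1955 ≤ −1 ⇒ polar day, H₀ = π.
Bracket: H₀ sin φ sin δ + cos φ cos δ sin H₀ = 3.1416×-0.93358×-0.41708 + 0.35837×0.90887×0.00000 = 1.223268 + 0.000000 = 1.223268.
Q̄ = (S₀/π) × [bracket] = (589/π) × 1.223268 = 229.3 W/m².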